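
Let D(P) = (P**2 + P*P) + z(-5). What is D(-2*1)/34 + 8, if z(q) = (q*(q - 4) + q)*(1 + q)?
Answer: 60/17 ≈ 3.5294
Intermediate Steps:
z(q) = (1 + q)*(q + q*(-4 + q)) (z(q) = (q*(-4 + q) + q)*(1 + q) = (q + q*(-4 + q))*(1 + q) = (1 + q)*(q + q*(-4 + q)))
D(P) = -160 + 2*P**2 (D(P) = (P**2 + P*P) - 5*(-3 + (-5)**2 - 2*(-5)) = (P**2 + P**2) - 5*(-3 + 25 + 10) = 2*P**2 - 5*32 = 2*P**2 - 160 = -160 + 2*P**2)
D(-2*1)/34 + 8 = (-160 + 2*(-2*1)**2)/34 + 8 = (-160 + 2*(-2)**2)/34 + 8 = (-160 + 2*4)/34 + 8 = (-160 + 8)/34 + 8 = (1/34)*(-152) + 8 = -76/17 + 8 = 60/17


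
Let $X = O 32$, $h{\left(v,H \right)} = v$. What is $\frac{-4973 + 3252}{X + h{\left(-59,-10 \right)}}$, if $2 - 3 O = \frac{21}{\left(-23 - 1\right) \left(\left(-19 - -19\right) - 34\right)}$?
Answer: $\frac{29257}{645} \approx 45.36$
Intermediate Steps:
$O = \frac{179}{272}$ ($O = \frac{2}{3} - \frac{21 \frac{1}{\left(-23 - 1\right) \left(\left(-19 - -19\right) - 34\right)}}{3} = \frac{2}{3} - \frac{21 \frac{1}{\left(-24\right) \left(\left(-19 + 19\right) - 34\right)}}{3} = \frac{2}{3} - \frac{21 \frac{1}{\left(-24\right) \left(0 - 34\right)}}{3} = \frac{2}{3} - \frac{21 \frac{1}{\left(-24\right) \left(-34\right)}}{3} = \frac{2}{3} - \frac{21 \cdot \frac{1}{816}}{3} = \frac{2}{3} - \frac{7}{816} = \frac{179}{272} \approx 0.65809$)
$X = \frac{358}{17}$ ($X = \frac{179}{272} \cdot 32 = \frac{358}{17} \approx 21.059$)
$\frac{-4973 + 3252}{X + h{\left(-59,-10 \right)}} = \frac{-4973 + 3252}{\frac{358}{17} - 59} = - \frac{1721}{- \frac{645}{17}} = \left(-1721\right) \left(- \frac{17}{645}\right) = \frac{29257}{645}$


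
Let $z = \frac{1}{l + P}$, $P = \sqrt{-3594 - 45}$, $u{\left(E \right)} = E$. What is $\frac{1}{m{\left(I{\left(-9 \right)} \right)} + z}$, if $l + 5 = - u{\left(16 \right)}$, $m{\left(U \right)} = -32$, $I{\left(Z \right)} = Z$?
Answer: $- \frac{130581}{4179265} + \frac{i \sqrt{3639}}{4179265} \approx -0.031245 + 1.4434 \cdot 10^{-5} i$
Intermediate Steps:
$P = i \sqrt{3639}$ ($P = \sqrt{-3639} = i \sqrt{3639} \approx 60.324 i$)
$l = -21$ ($l = -5 - 16 = -21$)
$z = \frac{1}{-21 + i \sqrt{3639}} \approx -0.0051471 - 0.014785 i$
$\frac{1}{m{\left(I{\left(-9 \right)} \right)} + z} = \frac{1}{-32 - \left(\frac{7}{1360} + \frac{i \sqrt{3639}}{4080}\right)} = \frac{1}{- \frac{43527}{1360} - \frac{i \sqrt{3639}}{4080}}$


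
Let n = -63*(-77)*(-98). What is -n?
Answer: 475398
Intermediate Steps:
n = -475398 (n = 4851*(-98) = -475398)
-n = -1*(-475398) = 475398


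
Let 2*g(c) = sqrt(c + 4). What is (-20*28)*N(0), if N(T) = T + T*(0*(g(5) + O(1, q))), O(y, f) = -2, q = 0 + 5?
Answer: 0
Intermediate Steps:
q = 5
g(c) = sqrt(4 + c)/2 (g(c) = sqrt(c + 4)/2 = sqrt(4 + c)/2)
N(T) = T (N(T) = T + T*(0*(sqrt(4 + 5)/2 - 2)) = T + T*(0*(sqrt(9)/2 - 2)) = T + T*(0*((1/2)*3 - 2)) = T + T*(0*(3/2 - 2)) = T + T*(0*(-1/2)) = T + T*0 = T + 0 = T)
(-20*28)*N(0) = -20*28*0 = -560*0 = 0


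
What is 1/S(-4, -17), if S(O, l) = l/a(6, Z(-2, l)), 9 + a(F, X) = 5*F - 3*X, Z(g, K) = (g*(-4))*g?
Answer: -69/17 ≈ -4.0588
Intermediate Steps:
Z(g, K) = -4*g² (Z(g, K) = (-4*g)*g = -4*g²)
a(F, X) = -9 - 3*X + 5*F (a(F, X) = -9 + (5*F - 3*X) = -9 + (-3*X + 5*F) = -9 - 3*X + 5*F)
S(O, l) = l/69 (S(O, l) = l/(-9 - (-12)*(-2)² + 5*6) = l/(-9 - (-12)*4 + 30) = l/(-9 - 3*(-16) + 30) = l/(-9 + 48 + 30) = l/69)
1/S(-4, -17) = 1/((1/69)*(-17)) = 1/(-17/69) = -69/17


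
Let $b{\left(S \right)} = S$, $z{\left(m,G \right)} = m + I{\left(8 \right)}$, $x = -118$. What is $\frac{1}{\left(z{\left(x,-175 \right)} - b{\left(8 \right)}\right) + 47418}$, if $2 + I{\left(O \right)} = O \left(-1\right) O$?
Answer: $\frac{1}{47226} \approx 2.1175 \cdot 10^{-5}$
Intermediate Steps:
$I{\left(O \right)} = -2 - O^{2}$ ($I{\left(O \right)} = -2 + O \left(-1\right) O = -2 + - O O = -2 - O^{2}$)
$z{\left(m,G \right)} = -66 + m$ ($z{\left(m,G \right)} = m - 66 = -66 + m$)
$\frac{1}{\left(z{\left(x,-175 \right)} - b{\left(8 \right)}\right) + 47418} = \frac{1}{\left(\left(-66 - 118\right) - 8\right) + 47418} = \frac{1}{\left(-184 - 8\right) + 47418} = \frac{1}{-192 + 47418} = \frac{1}{47226}$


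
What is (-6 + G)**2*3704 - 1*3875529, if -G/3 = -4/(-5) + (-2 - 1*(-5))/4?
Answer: -172770603/50 ≈ -3.4554e+6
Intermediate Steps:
G = -93/20 (G = -3*(-4/(-5) + (-2 - 1*(-5))/4) = -3*(-4*(-1/5) + (-2 + 5)*(1/4)) = -3*(4/5 + 3*(1/4)) = -3*(4/5 + 3/4) = -3*31/20 = -93/20 ≈ -4.6500)
(-6 + G)**2*3704 - 1*3875529 = (-6 - 93/20)**2*3704 - 1*3875529 = (-213/20)**2*3704 - 3875529 = (45369/400)*3704 - 3875529 = 21005847/50 - 3875529 = -172770603/50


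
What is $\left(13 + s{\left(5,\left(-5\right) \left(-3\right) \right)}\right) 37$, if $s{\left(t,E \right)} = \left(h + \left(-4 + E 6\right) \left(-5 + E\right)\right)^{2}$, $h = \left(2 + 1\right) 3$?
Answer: $27941438$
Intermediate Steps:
$h = 9$ ($h = 3 \cdot 3 = 9$)
$s{\left(t,E \right)} = \left(9 + \left(-5 + E\right) \left(-4 + 6 E\right)\right)^{2}$ ($s{\left(t,E \right)} = \left(9 + \left(-4 + E 6\right) \left(-5 + E\right)\right)^{2} = \left(9 + \left(-4 + 6 E\right) \left(-5 + E\right)\right)^{2} = \left(9 + \left(-5 + E\right) \left(-4 + 6 E\right)\right)^{2}$)
$\left(13 + s{\left(5,\left(-5\right) \left(-3\right) \right)}\right) 37 = \left(13 + \left(29 - 34 \left(\left(-5\right) \left(-3\right)\right) + 6 \left(\left(-5\right) \left(-3\right)\right)^{2}\right)^{2}\right) 37 = \left(13 + \left(29 - 510 + 6 \cdot 15^{2}\right)^{2}\right) 37 = \left(13 + \left(29 - 510 + 6 \cdot 225\right)^{2}\right) 37 = \left(13 + \left(29 - 510 + 1350\right)^{2}\right) 37 = \left(13 + 869^{2}\right) 37 = \left(13 + 755161\right) 37 = 755174 \cdot 37 = 27941438$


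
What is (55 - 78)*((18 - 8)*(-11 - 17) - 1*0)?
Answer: 6440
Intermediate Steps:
(55 - 78)*((18 - 8)*(-11 - 17) - 1*0) = -23*(10*(-28) + 0) = -23*(-280 + 0) = -23*(-280) = 6440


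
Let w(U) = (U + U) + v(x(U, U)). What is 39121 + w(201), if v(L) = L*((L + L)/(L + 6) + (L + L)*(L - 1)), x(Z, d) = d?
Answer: 372607207/23 ≈ 1.6200e+7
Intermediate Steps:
v(L) = L*(2*L/(6 + L) + 2*L*(-1 + L)) (v(L) = L*((2*L)/(6 + L) + (2*L)*(-1 + L)) = L*(2*L/(6 + L) + 2*L*(-1 + L)))
w(U) = 2*U + 2*U**2*(-5 + U**2 + 5*U)/(6 + U) (w(U) = (U + U) + 2*U**2*(-5 + U**2 + 5*U)/(6 + U) = 2*U + 2*U**2*(-5 + U**2 + 5*U)/(6 + U))
39121 + w(201) = 39121 + 2*201*(6 + 201 + 201*(-5 + 201**2 + 5*201))/(6 + 201) = 39121 + 2*201*(6 + 201 + 201*(-5 + 40401 + 1005))/207 = 39121 + 2*201*(1/207)*(6 + 201 + 201*41401) = 39121 + 2*201*(1/207)*(6 + 201 + 8321601) = 39121 + 2*201*(1/207)*8321808 = 39121 + 371707424/23 = 372607207/23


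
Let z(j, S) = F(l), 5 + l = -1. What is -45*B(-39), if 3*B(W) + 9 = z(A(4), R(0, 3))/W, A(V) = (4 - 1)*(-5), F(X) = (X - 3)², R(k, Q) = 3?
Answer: 2160/13 ≈ 166.15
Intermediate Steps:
l = -6 (l = -5 - 1 = -6)
F(X) = (-3 + X)²
A(V) = -15 (A(V) = 3*(-5) = -15)
z(j, S) = 81 (z(j, S) = (-3 - 6)² = (-9)² = 81)
B(W) = -3 + 27/W (B(W) = -3 + (81/W)/3 = -3 + 27/W)
-45*B(-39) = -45*(-3 + 27/(-39)) = -45*(-3 + 27*(-1/39)) = -45*(-3 - 9/13) = -45*(-48/13) = 2160/13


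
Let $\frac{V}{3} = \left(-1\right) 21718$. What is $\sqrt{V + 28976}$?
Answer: $i \sqrt{36178} \approx 190.21 i$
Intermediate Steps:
$V = -65154$ ($V = 3 \left(\left(-1\right) 21718\right) = 3 \left(-21718\right) = -65154$)
$\sqrt{V + 28976} = \sqrt{-65154 + 28976} = \sqrt{-36178} = i \sqrt{36178}$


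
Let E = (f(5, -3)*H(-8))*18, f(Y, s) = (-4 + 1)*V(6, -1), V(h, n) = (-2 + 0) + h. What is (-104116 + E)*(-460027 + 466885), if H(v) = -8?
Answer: -702176904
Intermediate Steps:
V(h, n) = -2 + h
f(Y, s) = -12 (f(Y, s) = (-4 + 1)*(-2 + 6) = -3*4 = -12)
E = 1728 (E = -12*(-8)*18 = 96*18 = 1728)
(-104116 + E)*(-460027 + 466885) = (-104116 + 1728)*(-460027 + 466885) = -102388*6858 = -702176904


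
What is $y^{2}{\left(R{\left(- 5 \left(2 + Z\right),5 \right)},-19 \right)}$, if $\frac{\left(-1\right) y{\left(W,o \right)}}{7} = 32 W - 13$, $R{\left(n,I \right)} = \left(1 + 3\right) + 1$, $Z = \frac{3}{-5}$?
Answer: $1058841$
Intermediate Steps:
$Z = - \frac{3}{5}$ ($Z = 3 \left(- \frac{1}{5}\right) = - \frac{3}{5} \approx -0.6$)
$R{\left(n,I \right)} = 5$ ($R{\left(n,I \right)} = 4 + 1 = 5$)
$y{\left(W,o \right)} = 91 - 224 W$ ($y{\left(W,o \right)} = - 7 \left(32 W - 13\right) = - 7 \left(-13 + 32 W\right) = 91 - 224 W$)
$y^{2}{\left(R{\left(- 5 \left(2 + Z\right),5 \right)},-19 \right)} = \left(91 - 1120\right)^{2} = \left(-1029\right)^{2} = 1058841$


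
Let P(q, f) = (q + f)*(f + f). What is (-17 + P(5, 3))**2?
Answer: 961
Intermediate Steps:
P(q, f) = 2*f*(f + q) (P(q, f) = (f + q)*(2*f) = 2*f*(f + q))
(-17 + P(5, 3))**2 = (-17 + 2*3*(3 + 5))**2 = (-17 + 2*3*8)**2 = (-17 + 48)**2 = 31**2 = 961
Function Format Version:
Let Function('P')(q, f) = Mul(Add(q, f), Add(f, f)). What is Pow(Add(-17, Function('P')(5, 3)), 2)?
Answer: 961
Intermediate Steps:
Function('P')(q, f) = Mul(2, f, Add(f, q)) (Function('P')(q, f) = Mul(Add(f, q), Mul(2, f)) = Mul(2, f, Add(f, q)))
Pow(Add(-17, Function('P')(5, 3)), 2) = Pow(Add(-17, Mul(2, 3, Add(3, 5))), 2) = Pow(Add(-17, Mul(2, 3, 8)), 2) = Pow(Add(-17, 48), 2) = Pow(31, 2) = 961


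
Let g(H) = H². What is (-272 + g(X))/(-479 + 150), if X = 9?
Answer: 191/329 ≈ 0.58055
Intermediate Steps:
(-272 + g(X))/(-479 + 150) = (-272 + 9²)/(-479 + 150) = (-272 + 81)/(-329) = -191*(-1/329) = 191/329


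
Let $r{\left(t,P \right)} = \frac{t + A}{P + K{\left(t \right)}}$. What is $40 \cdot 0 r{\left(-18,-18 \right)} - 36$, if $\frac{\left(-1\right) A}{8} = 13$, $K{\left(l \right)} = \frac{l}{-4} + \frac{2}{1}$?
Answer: $-36$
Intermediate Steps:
$K{\left(l \right)} = 2 - \frac{l}{4}$ ($K{\left(l \right)} = l \left(- \frac{1}{4}\right) + 2 \cdot 1 = - \frac{l}{4} + 2 = 2 - \frac{l}{4}$)
$A = -104$ ($A = \left(-8\right) 13 = -104$)
$r{\left(t,P \right)} = \frac{-104 + t}{2 + P - \frac{t}{4}}$ ($r{\left(t,P \right)} = \frac{t - 104}{P - \left(-2 + \frac{t}{4}\right)} = \frac{-104 + t}{2 + P - \frac{t}{4}}$)
$40 \cdot 0 r{\left(-18,-18 \right)} - 36 = 40 \cdot 0 \frac{4 \left(-104 - 18\right)}{8 - -18 + 4 \left(-18\right)} - 36 = 0 \cdot 4 \frac{1}{8 + 18 - 72} \left(-122\right) - 36 = 0 \cdot 4 \frac{1}{-46} \left(-122\right) - 36 = 0 \cdot 4 \left(- \frac{1}{46}\right) \left(-122\right) - 36 = 0 \cdot \frac{244}{23} - 36 = 0 - 36 = -36$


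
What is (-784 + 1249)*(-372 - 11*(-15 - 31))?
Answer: 62310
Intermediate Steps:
(-784 + 1249)*(-372 - 11*(-15 - 31)) = 465*(-372 - 11*(-46)) = 465*(-372 + 506) = 465*134 = 62310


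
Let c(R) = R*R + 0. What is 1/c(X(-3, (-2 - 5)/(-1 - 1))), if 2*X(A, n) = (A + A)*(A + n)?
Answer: 4/9 ≈ 0.44444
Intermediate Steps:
X(A, n) = A*(A + n) (X(A, n) = ((A + A)*(A + n))/2 = ((2*A)*(A + n))/2 = (2*A*(A + n))/2 = A*(A + n))
c(R) = R² (c(R) = R² + 0 = R²)
1/c(X(-3, (-2 - 5)/(-1 - 1))) = 1/((-3*(-3 + (-2 - 5)/(-1 - 1)))²) = 1/((-3*(-3 - 7/(-2)))²) = 1/((-3*(-3 - 7*(-½)))²) = 1/((-3*(-3 + 7/2))²) = 1/((-3*½)²) = 1/((-3/2)²) = 1/(9/4) = 4/9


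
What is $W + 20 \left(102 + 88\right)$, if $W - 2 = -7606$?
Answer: $-3804$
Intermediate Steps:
$W = -7604$ ($W = 2 - 7606 = -7604$)
$W + 20 \left(102 + 88\right) = -7604 + 20 \left(102 + 88\right) = -7604 + 20 \cdot 190 = -7604 + 3800 = -3804$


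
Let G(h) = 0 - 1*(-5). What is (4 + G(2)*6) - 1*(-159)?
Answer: 193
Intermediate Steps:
G(h) = 5 (G(h) = 0 + 5 = 5)
(4 + G(2)*6) - 1*(-159) = (4 + 5*6) - 1*(-159) = (4 + 30) + 159 = 34 + 159 = 193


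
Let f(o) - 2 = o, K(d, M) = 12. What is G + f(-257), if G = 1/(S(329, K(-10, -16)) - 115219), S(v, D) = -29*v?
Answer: -31813801/124760 ≈ -255.00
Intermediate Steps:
f(o) = 2 + o
G = -1/124760 (G = 1/(-29*329 - 115219) = 1/(-9541 - 115219) = 1/(-124760) = -1/124760 ≈ -8.0154e-6)
G + f(-257) = -1/124760 + (2 - 257) = -1/124760 - 255 = -31813801/124760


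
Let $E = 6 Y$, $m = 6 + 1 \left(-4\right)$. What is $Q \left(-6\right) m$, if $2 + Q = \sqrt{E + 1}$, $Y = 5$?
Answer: $24 - 12 \sqrt{31} \approx -42.813$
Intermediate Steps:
$m = 2$ ($m = 6 - 4 = 2$)
$E = 30$ ($E = 6 \cdot 5 = 30$)
$Q = -2 + \sqrt{31}$ ($Q = -2 + \sqrt{30 + 1} = -2 + \sqrt{31} \approx 3.5678$)
$Q \left(-6\right) m = \left(-2 + \sqrt{31}\right) \left(-6\right) 2 = \left(12 - 6 \sqrt{31}\right) 2 = 24 - 12 \sqrt{31}$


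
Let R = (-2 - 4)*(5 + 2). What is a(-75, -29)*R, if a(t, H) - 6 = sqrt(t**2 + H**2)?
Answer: -252 - 42*sqrt(6466) ≈ -3629.3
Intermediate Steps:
R = -42 (R = -6*7 = -42)
a(t, H) = 6 + sqrt(H**2 + t**2) (a(t, H) = 6 + sqrt(t**2 + H**2) = 6 + sqrt(H**2 + t**2))
a(-75, -29)*R = (6 + sqrt((-29)**2 + (-75)**2))*(-42) = (6 + sqrt(841 + 5625))*(-42) = (6 + sqrt(6466))*(-42) = -252 - 42*sqrt(6466)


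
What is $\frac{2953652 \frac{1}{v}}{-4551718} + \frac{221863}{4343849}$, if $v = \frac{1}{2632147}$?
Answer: $- \frac{16885509781212323961}{9885987841291} \approx -1.708 \cdot 10^{6}$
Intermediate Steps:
$v = \frac{1}{2632147} \approx 3.7992 \cdot 10^{-7}$
$\frac{2953652 \frac{1}{v}}{-4551718} + \frac{221863}{4343849} = \frac{2953652 \frac{1}{\frac{1}{2632147}}}{-4551718} + \frac{221863}{4343849} = 2953652 \cdot 2632147 \left(- \frac{1}{4551718}\right) + 221863 \cdot \frac{1}{4343849} = 7774446250844 \left(- \frac{1}{4551718}\right) + \frac{221863}{4343849} = - \frac{3887223125422}{2275859} + \frac{221863}{4343849} = - \frac{16885509781212323961}{9885987841291}$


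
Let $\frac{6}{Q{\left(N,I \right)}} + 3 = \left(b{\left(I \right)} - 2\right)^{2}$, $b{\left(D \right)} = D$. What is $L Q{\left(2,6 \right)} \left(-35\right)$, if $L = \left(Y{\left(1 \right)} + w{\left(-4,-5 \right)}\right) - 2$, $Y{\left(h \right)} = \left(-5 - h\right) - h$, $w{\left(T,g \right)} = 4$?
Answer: $\frac{1050}{13} \approx 80.769$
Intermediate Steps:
$Y{\left(h \right)} = -5 - 2 h$
$L = -5$ ($L = \left(\left(-5 - 2\right) + 4\right) - 2 = \left(-7 + 4\right) - 2 = -3 - 2 = -5$)
$Q{\left(N,I \right)} = \frac{6}{-3 + \left(-2 + I\right)^{2}}$ ($Q{\left(N,I \right)} = \frac{6}{-3 + \left(I - 2\right)^{2}} = \frac{6}{-3 + \left(-2 + I\right)^{2}}$)
$L Q{\left(2,6 \right)} \left(-35\right) = - 5 \frac{6}{-3 + \left(-2 + 6\right)^{2}} \left(-35\right) = - 5 \frac{6}{-3 + 4^{2}} \left(-35\right) = - 5 \frac{6}{-3 + 16} \left(-35\right) = - 5 \cdot \frac{6}{13} \left(-35\right) = - 5 \cdot 6 \cdot \frac{1}{13} \left(-35\right) = \left(-5\right) \frac{6}{13} \left(-35\right) = \left(- \frac{30}{13}\right) \left(-35\right) = \frac{1050}{13}$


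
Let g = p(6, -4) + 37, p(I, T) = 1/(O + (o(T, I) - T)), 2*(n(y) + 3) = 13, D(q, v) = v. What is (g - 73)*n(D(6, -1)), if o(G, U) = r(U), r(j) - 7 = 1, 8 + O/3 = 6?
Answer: -1505/12 ≈ -125.42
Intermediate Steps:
O = -6 (O = -24 + 3*6 = -24 + 18 = -6)
r(j) = 8 (r(j) = 7 + 1 = 8)
o(G, U) = 8
n(y) = 7/2 (n(y) = -3 + (½)*13 = -3 + 13/2 = 7/2)
p(I, T) = 1/(2 - T) (p(I, T) = 1/(-6 + (8 - T)) = 1/(2 - T))
g = 223/6 (g = -1/(-2 - 4) + 37 = -1/(-6) + 37 = -1*(-⅙) + 37 = ⅙ + 37 = 223/6 ≈ 37.167)
(g - 73)*n(D(6, -1)) = (223/6 - 73)*(7/2) = -215/6*7/2 = -1505/12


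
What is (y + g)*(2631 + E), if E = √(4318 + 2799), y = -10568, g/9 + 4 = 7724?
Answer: 154997472 + 58912*√7117 ≈ 1.5997e+8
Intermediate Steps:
g = 69480 (g = -36 + 9*7724 = -36 + 69516 = 69480)
E = √7117 ≈ 84.362
(y + g)*(2631 + E) = (-10568 + 69480)*(2631 + √7117) = 58912*(2631 + √7117) = 154997472 + 58912*√7117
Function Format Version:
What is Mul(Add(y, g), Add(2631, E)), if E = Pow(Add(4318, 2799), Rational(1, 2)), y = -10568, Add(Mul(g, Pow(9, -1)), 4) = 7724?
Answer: Add(154997472, Mul(58912, Pow(7117, Rational(1, 2)))) ≈ 1.5997e+8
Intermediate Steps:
g = 69480 (g = Add(-36, Mul(9, 7724)) = Add(-36, 69516) = 69480)
E = Pow(7117, Rational(1, 2)) ≈ 84.362
Mul(Add(y, g), Add(2631, E)) = Mul(Add(-10568, 69480), Add(2631, Pow(7117, Rational(1, 2)))) = Mul(58912, Add(2631, Pow(7117, Rational(1, 2)))) = Add(154997472, Mul(58912, Pow(7117, Rational(1, 2))))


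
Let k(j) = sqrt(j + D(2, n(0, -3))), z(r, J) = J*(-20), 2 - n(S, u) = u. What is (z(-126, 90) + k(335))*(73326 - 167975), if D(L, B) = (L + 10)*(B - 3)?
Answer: 170368200 - 94649*sqrt(359) ≈ 1.6857e+8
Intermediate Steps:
n(S, u) = 2 - u
D(L, B) = (-3 + B)*(10 + L) (D(L, B) = (10 + L)*(-3 + B) = (-3 + B)*(10 + L))
z(r, J) = -20*J
k(j) = sqrt(24 + j) (k(j) = sqrt(j + (-30 - 3*2 + 10*(2 - 1*(-3)) + (2 - 1*(-3))*2)) = sqrt(j + (-30 - 6 + 10*(2 + 3) + (2 + 3)*2)) = sqrt(j + (-30 - 6 + 10*5 + 5*2)) = sqrt(j + (-30 - 6 + 50 + 10)) = sqrt(j + 24) = sqrt(24 + j))
(z(-126, 90) + k(335))*(73326 - 167975) = (-20*90 + sqrt(24 + 335))*(73326 - 167975) = (-1800 + sqrt(359))*(-94649) = 170368200 - 94649*sqrt(359)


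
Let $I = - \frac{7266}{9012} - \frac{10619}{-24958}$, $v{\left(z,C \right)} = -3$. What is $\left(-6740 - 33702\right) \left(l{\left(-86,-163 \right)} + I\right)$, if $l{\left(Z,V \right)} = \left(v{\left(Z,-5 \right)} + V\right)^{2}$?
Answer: $- \frac{10443895586670008}{9371729} \approx -1.1144 \cdot 10^{9}$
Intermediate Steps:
$l{\left(Z,V \right)} = \left(-3 + V\right)^{2}$
$I = - \frac{3568600}{9371729}$ ($I = \left(-7266\right) \frac{1}{9012} - - \frac{10619}{24958} = - \frac{1211}{1502} + \frac{10619}{24958} = - \frac{3568600}{9371729} \approx -0.38078$)
$\left(-6740 - 33702\right) \left(l{\left(-86,-163 \right)} + I\right) = \left(-6740 - 33702\right) \left(\left(-3 - 163\right)^{2} - \frac{3568600}{9371729}\right) = - 40442 \left(\left(-166\right)^{2} - \frac{3568600}{9371729}\right) = - 40442 \left(27556 - \frac{3568600}{9371729}\right) = \left(-40442\right) \frac{258243795724}{9371729} = - \frac{10443895586670008}{9371729}$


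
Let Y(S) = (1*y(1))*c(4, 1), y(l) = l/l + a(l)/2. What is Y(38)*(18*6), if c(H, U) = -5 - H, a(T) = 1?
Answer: -1458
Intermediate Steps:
y(l) = 3/2 (y(l) = l/l + 1/2 = 1 + 1*(½) = 1 + ½ = 3/2)
Y(S) = -27/2 (Y(S) = (1*(3/2))*(-5 - 1*4) = 3*(-5 - 4)/2 = (3/2)*(-9) = -27/2)
Y(38)*(18*6) = -243*6 = -27/2*108 = -1458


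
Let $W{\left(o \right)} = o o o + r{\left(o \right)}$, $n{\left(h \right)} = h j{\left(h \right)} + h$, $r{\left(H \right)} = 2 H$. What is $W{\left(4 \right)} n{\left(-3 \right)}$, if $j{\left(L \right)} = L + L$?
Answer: $1080$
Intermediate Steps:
$j{\left(L \right)} = 2 L$
$n{\left(h \right)} = h + 2 h^{2}$ ($n{\left(h \right)} = h 2 h + h = 2 h^{2} + h = h + 2 h^{2}$)
$W{\left(o \right)} = o^{3} + 2 o$ ($W{\left(o \right)} = o o o + 2 o = o^{2} o + 2 o = o^{3} + 2 o$)
$W{\left(4 \right)} n{\left(-3 \right)} = 4 \left(2 + 4^{2}\right) \left(- 3 \left(1 + 2 \left(-3\right)\right)\right) = 4 \left(2 + 16\right) \left(- 3 \left(1 - 6\right)\right) = 4 \cdot 18 \left(\left(-3\right) \left(-5\right)\right) = 72 \cdot 15 = 1080$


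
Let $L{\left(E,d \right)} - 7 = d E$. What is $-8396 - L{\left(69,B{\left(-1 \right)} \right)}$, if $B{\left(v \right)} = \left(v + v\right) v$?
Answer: $-8541$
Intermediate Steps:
$B{\left(v \right)} = 2 v^{2}$ ($B{\left(v \right)} = 2 v v = 2 v^{2}$)
$L{\left(E,d \right)} = 7 + E d$ ($L{\left(E,d \right)} = 7 + d E = 7 + E d$)
$-8396 - L{\left(69,B{\left(-1 \right)} \right)} = -8396 - \left(7 + 69 \cdot 2 \left(-1\right)^{2}\right) = -8396 - \left(7 + 69 \cdot 2 \cdot 1\right) = -8396 - \left(7 + 69 \cdot 2\right) = -8396 - \left(7 + 138\right) = -8396 - 145 = -8541$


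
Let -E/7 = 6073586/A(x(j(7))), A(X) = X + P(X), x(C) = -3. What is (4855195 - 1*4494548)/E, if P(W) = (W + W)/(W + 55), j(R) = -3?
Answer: 4173201/157913236 ≈ 0.026427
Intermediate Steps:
P(W) = 2*W/(55 + W) (P(W) = (2*W)/(55 + W) = 2*W/(55 + W))
A(X) = X + 2*X/(55 + X)
E = 1105392652/81 (E = -42515102/((-3*(57 - 3)/(55 - 3))) = -42515102/((-3*54/52)) = -42515102/((-3*1/52*54)) = -42515102/(-81/26) = -42515102*(-26)/81 = -7*(-157913236/81) = 1105392652/81 ≈ 1.3647e+7)
(4855195 - 1*4494548)/E = (4855195 - 1*4494548)/(1105392652/81) = (4855195 - 4494548)*(81/1105392652) = 360647*(81/1105392652) = 4173201/157913236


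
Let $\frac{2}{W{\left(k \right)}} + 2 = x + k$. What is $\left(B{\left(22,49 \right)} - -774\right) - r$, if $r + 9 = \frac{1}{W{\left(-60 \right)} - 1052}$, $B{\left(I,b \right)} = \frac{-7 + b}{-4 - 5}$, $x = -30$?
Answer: $\frac{37665931}{48393} \approx 778.33$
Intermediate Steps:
$B{\left(I,b \right)} = \frac{7}{9} - \frac{b}{9}$ ($B{\left(I,b \right)} = \frac{-7 + b}{-9} = \left(-7 + b\right) \left(- \frac{1}{9}\right) = \frac{7}{9} - \frac{b}{9}$)
$W{\left(k \right)} = \frac{2}{-32 + k}$ ($W{\left(k \right)} = \frac{2}{-2 + \left(-30 + k\right)} = \frac{2}{-32 + k}$)
$r = - \frac{435583}{48393}$ ($r = -9 + \frac{1}{\frac{2}{-32 - 60} - 1052} = -9 + \frac{1}{\frac{2}{-92} - 1052} = -9 + \frac{1}{2 \left(- \frac{1}{92}\right) - 1052} = -9 + \frac{1}{- \frac{1}{46} - 1052} = -9 + \frac{1}{- \frac{48393}{46}} = -9 - \frac{46}{48393} = - \frac{435583}{48393} \approx -9.0009$)
$\left(B{\left(22,49 \right)} - -774\right) - r = \left(\left(\frac{7}{9} - \frac{49}{9}\right) - -774\right) - - \frac{435583}{48393} = \left(\left(\frac{7}{9} - \frac{49}{9}\right) + 774\right) + \frac{435583}{48393} = \left(- \frac{14}{3} + 774\right) + \frac{435583}{48393} = \frac{2308}{3} + \frac{435583}{48393} = \frac{37665931}{48393}$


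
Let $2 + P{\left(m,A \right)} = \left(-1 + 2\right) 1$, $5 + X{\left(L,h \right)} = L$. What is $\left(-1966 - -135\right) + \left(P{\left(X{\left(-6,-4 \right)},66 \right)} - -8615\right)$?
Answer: $6783$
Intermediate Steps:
$X{\left(L,h \right)} = -5 + L$
$P{\left(m,A \right)} = -1$ ($P{\left(m,A \right)} = -2 + \left(-1 + 2\right) 1 = -2 + 1 \cdot 1 = -2 + 1 = -1$)
$\left(-1966 - -135\right) + \left(P{\left(X{\left(-6,-4 \right)},66 \right)} - -8615\right) = \left(-1966 - -135\right) - -8614 = \left(-1966 + 135\right) + \left(-1 + 8615\right) = -1831 + 8614 = 6783$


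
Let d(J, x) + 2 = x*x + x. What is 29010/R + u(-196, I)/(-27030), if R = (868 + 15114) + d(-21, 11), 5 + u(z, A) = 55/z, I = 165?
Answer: 1510497/838831 ≈ 1.8007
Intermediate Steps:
u(z, A) = -5 + 55/z
d(J, x) = -2 + x + x² (d(J, x) = -2 + (x*x + x) = -2 + (x² + x) = -2 + (x + x²) = -2 + x + x²)
R = 16112 (R = (868 + 15114) + (-2 + 11 + 11²) = 15982 + (-2 + 11 + 121) = 15982 + 130 = 16112)
29010/R + u(-196, I)/(-27030) = 29010/16112 + (-5 + 55/(-196))/(-27030) = 29010*(1/16112) + (-5 + 55*(-1/196))*(-1/27030) = 14505/8056 + (-5 - 55/196)*(-1/27030) = 14505/8056 - 1035/196*(-1/27030) = 14505/8056 + 69/353192 = 1510497/838831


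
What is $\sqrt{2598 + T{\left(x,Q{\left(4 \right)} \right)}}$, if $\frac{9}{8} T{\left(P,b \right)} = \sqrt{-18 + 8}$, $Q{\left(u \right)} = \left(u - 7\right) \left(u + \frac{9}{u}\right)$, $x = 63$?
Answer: $\frac{\sqrt{23382 + 8 i \sqrt{10}}}{3} \approx 50.971 + 0.027574 i$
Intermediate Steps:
$Q{\left(u \right)} = \left(-7 + u\right) \left(u + \frac{9}{u}\right)$
$T{\left(P,b \right)} = \frac{8 i \sqrt{10}}{9}$ ($T{\left(P,b \right)} = \frac{8 \sqrt{-18 + 8}}{9} = \frac{8 \sqrt{-10}}{9} = \frac{8 i \sqrt{10}}{9}$)
$\sqrt{2598 + T{\left(x,Q{\left(4 \right)} \right)}} = \sqrt{2598 + \frac{8 i \sqrt{10}}{9}}$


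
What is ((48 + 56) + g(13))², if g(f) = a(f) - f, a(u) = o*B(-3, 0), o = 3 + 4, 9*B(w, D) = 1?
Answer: 682276/81 ≈ 8423.2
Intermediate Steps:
B(w, D) = ⅑ (B(w, D) = (⅑)*1 = ⅑)
o = 7
a(u) = 7/9 (a(u) = 7*(⅑) = 7/9)
g(f) = 7/9 - f
((48 + 56) + g(13))² = ((48 + 56) + (7/9 - 1*13))² = (104 + (7/9 - 13))² = (104 - 110/9)² = (826/9)² = 682276/81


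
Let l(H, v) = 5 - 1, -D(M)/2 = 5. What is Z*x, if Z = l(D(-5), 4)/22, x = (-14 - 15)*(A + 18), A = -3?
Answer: -870/11 ≈ -79.091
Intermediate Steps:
D(M) = -10 (D(M) = -2*5 = -10)
l(H, v) = 4
x = -435 (x = (-14 - 15)*(-3 + 18) = -29*15 = -435)
Z = 2/11 (Z = 4/22 = 4*(1/22) = 2/11 ≈ 0.18182)
Z*x = (2/11)*(-435) = -870/11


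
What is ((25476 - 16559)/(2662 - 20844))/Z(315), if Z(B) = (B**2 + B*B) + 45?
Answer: -8917/3609036090 ≈ -2.4707e-6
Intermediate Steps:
Z(B) = 45 + 2*B**2 (Z(B) = (B**2 + B**2) + 45 = 2*B**2 + 45 = 45 + 2*B**2)
((25476 - 16559)/(2662 - 20844))/Z(315) = ((25476 - 16559)/(2662 - 20844))/(45 + 2*315**2) = (8917/(-18182))/(45 + 2*99225) = (8917*(-1/18182))/(45 + 198450) = -8917/18182/198495 = -8917/18182*1/198495 = -8917/3609036090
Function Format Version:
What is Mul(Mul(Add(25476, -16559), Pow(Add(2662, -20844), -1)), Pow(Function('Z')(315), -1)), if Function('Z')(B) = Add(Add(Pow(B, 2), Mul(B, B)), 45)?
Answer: Rational(-8917, 3609036090) ≈ -2.4707e-6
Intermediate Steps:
Function('Z')(B) = Add(45, Mul(2, Pow(B, 2))) (Function('Z')(B) = Add(Add(Pow(B, 2), Pow(B, 2)), 45) = Add(Mul(2, Pow(B, 2)), 45) = Add(45, Mul(2, Pow(B, 2))))
Mul(Mul(Add(25476, -16559), Pow(Add(2662, -20844), -1)), Pow(Function('Z')(315), -1)) = Mul(Mul(Add(25476, -16559), Pow(Add(2662, -20844), -1)), Pow(Add(45, Mul(2, Pow(315, 2))), -1)) = Mul(Mul(8917, Pow(-18182, -1)), Pow(Add(45, Mul(2, 99225)), -1)) = Mul(Mul(8917, Rational(-1, 18182)), Pow(Add(45, 198450), -1)) = Mul(Rational(-8917, 18182), Pow(198495, -1)) = Mul(Rational(-8917, 18182), Rational(1, 198495)) = Rational(-8917, 3609036090)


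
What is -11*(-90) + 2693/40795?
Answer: 40389743/40795 ≈ 990.07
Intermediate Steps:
-11*(-90) + 2693/40795 = 990 + 2693*(1/40795) = 990 + 2693/40795 = 40389743/40795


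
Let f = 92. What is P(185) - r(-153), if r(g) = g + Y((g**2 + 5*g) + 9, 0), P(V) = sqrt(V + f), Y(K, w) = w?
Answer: 153 + sqrt(277) ≈ 169.64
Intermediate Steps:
P(V) = sqrt(92 + V) (P(V) = sqrt(V + 92) = sqrt(92 + V))
r(g) = g (r(g) = g + 0 = g)
P(185) - r(-153) = sqrt(92 + 185) - 1*(-153) = sqrt(277) + 153 = 153 + sqrt(277)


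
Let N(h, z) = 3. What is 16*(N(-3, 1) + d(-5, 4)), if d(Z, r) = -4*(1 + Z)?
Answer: 304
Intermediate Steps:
d(Z, r) = -4 - 4*Z
16*(N(-3, 1) + d(-5, 4)) = 16*(3 + (-4 - 4*(-5))) = 16*(3 + (-4 + 20)) = 16*(3 + 16) = 16*19 = 304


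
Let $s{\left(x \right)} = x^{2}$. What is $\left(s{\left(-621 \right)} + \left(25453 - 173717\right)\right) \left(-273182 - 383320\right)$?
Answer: $-155838475254$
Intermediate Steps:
$\left(s{\left(-621 \right)} + \left(25453 - 173717\right)\right) \left(-273182 - 383320\right) = \left(\left(-621\right)^{2} + \left(25453 - 173717\right)\right) \left(-273182 - 383320\right) = \left(385641 - 148264\right) \left(-656502\right) = 237377 \left(-656502\right) = -155838475254$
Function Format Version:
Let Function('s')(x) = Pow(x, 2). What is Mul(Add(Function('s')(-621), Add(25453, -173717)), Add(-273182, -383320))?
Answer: -155838475254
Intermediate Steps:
Mul(Add(Function('s')(-621), Add(25453, -173717)), Add(-273182, -383320)) = Mul(Add(Pow(-621, 2), Add(25453, -173717)), Add(-273182, -383320)) = Mul(Add(385641, -148264), -656502) = Mul(237377, -656502) = -155838475254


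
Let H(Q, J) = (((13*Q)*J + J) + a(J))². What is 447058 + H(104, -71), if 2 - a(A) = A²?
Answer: 10222061462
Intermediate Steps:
a(A) = 2 - A²
H(Q, J) = (2 + J - J² + 13*J*Q)² (H(Q, J) = (((13*Q)*J + J) + (2 - J²))² = ((13*J*Q + J) + (2 - J²))² = ((J + 13*J*Q) + (2 - J²))² = (2 + J - J² + 13*J*Q)²)
447058 + H(104, -71) = 447058 + (2 - 71 - 1*(-71)² + 13*(-71)*104)² = 447058 + (2 - 71 - 1*5041 - 95992)² = 447058 + (2 - 71 - 5041 - 95992)² = 447058 + (-101102)² = 447058 + 10221614404 = 10222061462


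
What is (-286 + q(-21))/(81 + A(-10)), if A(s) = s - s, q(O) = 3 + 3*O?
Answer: -346/81 ≈ -4.2716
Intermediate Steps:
A(s) = 0
(-286 + q(-21))/(81 + A(-10)) = (-286 + (3 + 3*(-21)))/(81 + 0) = (-286 + (3 - 63))/81 = (-286 - 60)*(1/81) = -346*1/81 = -346/81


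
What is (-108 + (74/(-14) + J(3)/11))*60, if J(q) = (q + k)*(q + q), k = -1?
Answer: -518340/77 ≈ -6731.7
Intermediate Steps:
J(q) = 2*q*(-1 + q) (J(q) = (q - 1)*(q + q) = (-1 + q)*(2*q) = 2*q*(-1 + q))
(-108 + (74/(-14) + J(3)/11))*60 = (-108 + (74/(-14) + (2*3*(-1 + 3))/11))*60 = (-108 + (74*(-1/14) + (2*3*2)*(1/11)))*60 = (-108 + (-37/7 + 12*(1/11)))*60 = (-108 + (-37/7 + 12/11))*60 = (-108 - 323/77)*60 = -8639/77*60 = -518340/77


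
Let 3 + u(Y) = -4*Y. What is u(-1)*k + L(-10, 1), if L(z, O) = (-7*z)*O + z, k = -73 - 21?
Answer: -34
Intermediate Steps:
k = -94
u(Y) = -3 - 4*Y
L(z, O) = z - 7*O*z (L(z, O) = -7*O*z + z = z - 7*O*z)
u(-1)*k + L(-10, 1) = (-3 - 4*(-1))*(-94) - 10*(1 - 7*1) = (-3 + 4)*(-94) - 10*(1 - 7) = 1*(-94) - 10*(-6) = -94 + 60 = -34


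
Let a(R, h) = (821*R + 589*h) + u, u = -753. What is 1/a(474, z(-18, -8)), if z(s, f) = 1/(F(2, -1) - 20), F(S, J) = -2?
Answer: 22/8544233 ≈ 2.5748e-6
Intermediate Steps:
z(s, f) = -1/22 (z(s, f) = 1/(-2 - 20) = 1/(-22) = -1/22)
a(R, h) = -753 + 589*h + 821*R (a(R, h) = (821*R + 589*h) - 753 = (589*h + 821*R) - 753 = -753 + 589*h + 821*R)
1/a(474, z(-18, -8)) = 1/(-753 + 589*(-1/22) + 821*474) = 1/(-753 - 589/22 + 389154) = 1/(8544233/22) = 22/8544233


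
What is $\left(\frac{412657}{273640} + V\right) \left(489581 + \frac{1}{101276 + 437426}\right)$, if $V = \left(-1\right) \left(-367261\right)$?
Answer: $\frac{26505092268909351368511}{147410415280} \approx 1.798 \cdot 10^{11}$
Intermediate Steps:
$V = 367261$
$\left(\frac{412657}{273640} + V\right) \left(489581 + \frac{1}{101276 + 437426}\right) = \left(\frac{412657}{273640} + 367261\right) \left(489581 + \frac{1}{101276 + 437426}\right) = \left(412657 \cdot \frac{1}{273640} + 367261\right) \left(489581 + \frac{1}{538702}\right) = \left(\frac{412657}{273640} + 367261\right) \left(489581 + \frac{1}{538702}\right) = \frac{100497712697}{273640} \cdot \frac{263738263863}{538702} = \frac{26505092268909351368511}{147410415280}$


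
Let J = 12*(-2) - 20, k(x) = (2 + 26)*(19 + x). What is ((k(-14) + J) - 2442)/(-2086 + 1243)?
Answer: 782/281 ≈ 2.7829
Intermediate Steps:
k(x) = 532 + 28*x (k(x) = 28*(19 + x) = 532 + 28*x)
J = -44 (J = -24 - 20 = -44)
((k(-14) + J) - 2442)/(-2086 + 1243) = (((532 + 28*(-14)) - 44) - 2442)/(-2086 + 1243) = (((532 - 392) - 44) - 2442)/(-843) = ((140 - 44) - 2442)*(-1/843) = (96 - 2442)*(-1/843) = -2346*(-1/843) = 782/281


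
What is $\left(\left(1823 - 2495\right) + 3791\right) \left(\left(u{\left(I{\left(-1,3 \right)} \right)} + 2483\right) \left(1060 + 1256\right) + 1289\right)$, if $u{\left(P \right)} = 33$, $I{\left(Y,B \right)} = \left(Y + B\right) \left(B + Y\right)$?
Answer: $18178608055$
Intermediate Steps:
$I{\left(Y,B \right)} = \left(B + Y\right)^{2}$ ($I{\left(Y,B \right)} = \left(B + Y\right) \left(B + Y\right) = \left(B + Y\right)^{2}$)
$\left(\left(1823 - 2495\right) + 3791\right) \left(\left(u{\left(I{\left(-1,3 \right)} \right)} + 2483\right) \left(1060 + 1256\right) + 1289\right) = \left(\left(1823 - 2495\right) + 3791\right) \left(\left(33 + 2483\right) \left(1060 + 1256\right) + 1289\right) = \left(\left(1823 - 2495\right) + 3791\right) \left(2516 \cdot 2316 + 1289\right) = \left(-672 + 3791\right) \left(5827056 + 1289\right) = 3119 \cdot 5828345 = 18178608055$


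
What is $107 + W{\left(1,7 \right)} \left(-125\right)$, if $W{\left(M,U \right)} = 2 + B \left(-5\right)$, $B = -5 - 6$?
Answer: $-7018$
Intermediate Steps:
$B = -11$ ($B = -5 - 6 = -11$)
$W{\left(M,U \right)} = 57$ ($W{\left(M,U \right)} = 2 - -55 = 2 + 55 = 57$)
$107 + W{\left(1,7 \right)} \left(-125\right) = 107 + 57 \left(-125\right) = 107 - 7125 = -7018$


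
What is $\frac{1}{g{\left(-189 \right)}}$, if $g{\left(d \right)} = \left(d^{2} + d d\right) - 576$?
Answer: $\frac{1}{70866} \approx 1.4111 \cdot 10^{-5}$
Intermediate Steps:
$g{\left(d \right)} = -576 + 2 d^{2}$ ($g{\left(d \right)} = \left(d^{2} + d^{2}\right) - 576 = 2 d^{2} - 576 = -576 + 2 d^{2}$)
$\frac{1}{g{\left(-189 \right)}} = \frac{1}{-576 + 2 \left(-189\right)^{2}} = \frac{1}{-576 + 2 \cdot 35721} = \frac{1}{-576 + 71442} = \frac{1}{70866}$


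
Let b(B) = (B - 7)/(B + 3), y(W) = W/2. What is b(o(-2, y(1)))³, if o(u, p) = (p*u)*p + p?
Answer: -343/27 ≈ -12.704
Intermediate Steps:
y(W) = W/2 (y(W) = W*(½) = W/2)
o(u, p) = p + u*p² (o(u, p) = u*p² + p = p + u*p²)
b(B) = (-7 + B)/(3 + B)
b(o(-2, y(1)))³ = ((-7 + ((½)*1)*(1 + ((½)*1)*(-2)))/(3 + ((½)*1)*(1 + ((½)*1)*(-2))))³ = ((-7 + (1 + (½)*(-2))/2)/(3 + (1 + (½)*(-2))/2))³ = ((-7 + (1 - 1)/2)/(3 + (1 - 1)/2))³ = ((-7 + (½)*0)/(3 + (½)*0))³ = ((-7 + 0)/(3 + 0))³ = (-7/3)³ = -343/27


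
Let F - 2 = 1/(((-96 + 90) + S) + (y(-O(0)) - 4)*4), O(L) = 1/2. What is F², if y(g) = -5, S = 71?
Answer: 3481/841 ≈ 4.1391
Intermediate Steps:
O(L) = ½
F = 59/29 (F = 2 + 1/(((-96 + 90) + 71) + (-5 - 4)*4) = 2 + 1/((-6 + 71) - 9*4) = 2 + 1/(65 - 36) = 2 + 1/29 = 59/29 ≈ 2.0345)
F² = (59/29)² = 3481/841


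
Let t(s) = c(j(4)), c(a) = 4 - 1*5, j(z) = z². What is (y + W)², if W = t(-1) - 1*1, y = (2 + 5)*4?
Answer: 676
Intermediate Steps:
c(a) = -1 (c(a) = 4 - 5 = -1)
t(s) = -1
y = 28 (y = 7*4 = 28)
W = -2 (W = -1 - 1*1 = -1 - 1 = -2)
(y + W)² = (28 - 2)² = 26² = 676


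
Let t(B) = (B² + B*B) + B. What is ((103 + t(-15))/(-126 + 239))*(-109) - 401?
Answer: -103955/113 ≈ -919.96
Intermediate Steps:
t(B) = B + 2*B² (t(B) = (B² + B²) + B = 2*B² + B = B + 2*B²)
((103 + t(-15))/(-126 + 239))*(-109) - 401 = ((103 - 15*(1 + 2*(-15)))/(-126 + 239))*(-109) - 401 = ((103 - 15*(1 - 30))/113)*(-109) - 401 = ((103 - 15*(-29))*(1/113))*(-109) - 401 = ((103 + 435)*(1/113))*(-109) - 401 = (538*(1/113))*(-109) - 401 = (538/113)*(-109) - 401 = -58642/113 - 401 = -103955/113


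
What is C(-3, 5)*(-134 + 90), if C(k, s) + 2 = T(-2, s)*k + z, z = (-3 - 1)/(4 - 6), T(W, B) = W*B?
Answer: -1320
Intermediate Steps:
T(W, B) = B*W
z = 2 (z = -4/(-2) = -4*(-1/2) = 2)
C(k, s) = -2*k*s (C(k, s) = -2 + ((s*(-2))*k + 2) = -2 + ((-2*s)*k + 2) = -2 + (-2*k*s + 2) = -2 + (2 - 2*k*s) = -2*k*s)
C(-3, 5)*(-134 + 90) = (-2*(-3)*5)*(-134 + 90) = 30*(-44) = -1320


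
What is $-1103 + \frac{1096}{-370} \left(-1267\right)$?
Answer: $\frac{490261}{185} \approx 2650.1$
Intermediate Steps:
$-1103 + \frac{1096}{-370} \left(-1267\right) = -1103 + 1096 \left(- \frac{1}{370}\right) \left(-1267\right) = -1103 - - \frac{694316}{185} = -1103 + \frac{694316}{185} = \frac{490261}{185}$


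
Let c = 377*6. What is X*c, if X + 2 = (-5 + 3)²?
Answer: 4524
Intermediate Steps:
c = 2262
X = 2 (X = -2 + (-5 + 3)² = -2 + (-2)² = -2 + 4 = 2)
X*c = 2*2262 = 4524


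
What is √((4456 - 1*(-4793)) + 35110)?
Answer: √44359 ≈ 210.62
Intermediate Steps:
√((4456 - 1*(-4793)) + 35110) = √((4456 + 4793) + 35110) = √(9249 + 35110) = √44359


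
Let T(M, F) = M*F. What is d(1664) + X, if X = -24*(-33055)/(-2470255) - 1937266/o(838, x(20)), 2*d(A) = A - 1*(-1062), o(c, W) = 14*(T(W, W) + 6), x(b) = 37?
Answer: 6001312069342/4755240875 ≈ 1262.0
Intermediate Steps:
T(M, F) = F*M
o(c, W) = 84 + 14*W² (o(c, W) = 14*(W*W + 6) = 14*(W² + 6) = 14*(6 + W²) = 84 + 14*W²)
d(A) = 531 + A/2 (d(A) = (A - 1*(-1062))/2 = (A + 1062)/2 = (1062 + A)/2 = 531 + A/2)
X = -480081243283/4755240875 (X = -24*(-33055)/(-2470255) - 1937266/(84 + 14*37²) = 793320*(-1/2470255) - 1937266/(84 + 14*1369) = -158664/494051 - 1937266/(84 + 19166) = -158664/494051 - 1937266/19250 = -158664/494051 - 1937266*1/19250 = -158664/494051 - 968633/9625 = -480081243283/4755240875 ≈ -100.96)
d(1664) + X = (531 + (½)*1664) - 480081243283/4755240875 = (531 + 832) - 480081243283/4755240875 = 1363 - 480081243283/4755240875 = 6001312069342/4755240875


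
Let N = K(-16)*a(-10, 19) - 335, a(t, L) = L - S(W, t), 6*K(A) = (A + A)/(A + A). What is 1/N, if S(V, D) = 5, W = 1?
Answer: -3/998 ≈ -0.0030060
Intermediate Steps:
K(A) = ⅙ (K(A) = ((A + A)/(A + A))/6 = ((2*A)/((2*A)))/6 = ((2*A)*(1/(2*A)))/6 = (⅙)*1 = ⅙)
a(t, L) = -5 + L (a(t, L) = L - 1*5 = L - 5 = -5 + L)
N = -998/3 (N = (-5 + 19)/6 - 335 = (⅙)*14 - 335 = 7/3 - 335 = -998/3 ≈ -332.67)
1/N = 1/(-998/3) = -3/998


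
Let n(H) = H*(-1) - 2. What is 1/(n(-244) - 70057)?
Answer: -1/69815 ≈ -1.4324e-5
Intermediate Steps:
n(H) = -2 - H (n(H) = -H - 2 = -2 - H)
1/(n(-244) - 70057) = 1/((-2 - 1*(-244)) - 70057) = 1/((-2 + 244) - 70057) = 1/(242 - 70057) = 1/(-69815) = -1/69815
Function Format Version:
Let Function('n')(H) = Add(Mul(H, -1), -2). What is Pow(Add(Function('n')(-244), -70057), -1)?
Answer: Rational(-1, 69815) ≈ -1.4324e-5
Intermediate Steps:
Function('n')(H) = Add(-2, Mul(-1, H)) (Function('n')(H) = Add(Mul(-1, H), -2) = Add(-2, Mul(-1, H)))
Pow(Add(Function('n')(-244), -70057), -1) = Pow(Add(Add(-2, Mul(-1, -244)), -70057), -1) = Pow(Add(Add(-2, 244), -70057), -1) = Pow(Add(242, -70057), -1) = Pow(-69815, -1) = Rational(-1, 69815)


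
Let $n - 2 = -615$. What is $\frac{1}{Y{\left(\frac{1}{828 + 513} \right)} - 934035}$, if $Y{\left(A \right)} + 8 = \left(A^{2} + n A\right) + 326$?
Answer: $- \frac{1798281}{1679086362509} \approx -1.071 \cdot 10^{-6}$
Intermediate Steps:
$n = -613$ ($n = 2 - 615 = -613$)
$Y{\left(A \right)} = 318 + A^{2} - 613 A$ ($Y{\left(A \right)} = -8 + \left(\left(A^{2} - 613 A\right) + 326\right) = -8 + \left(326 + A^{2} - 613 A\right) = 318 + A^{2} - 613 A$)
$\frac{1}{Y{\left(\frac{1}{828 + 513} \right)} - 934035} = \frac{1}{\left(318 + \left(\frac{1}{828 + 513}\right)^{2} - \frac{613}{828 + 513}\right) - 934035} = \frac{1}{\left(318 + \left(\frac{1}{1341}\right)^{2} - \frac{613}{1341}\right) - 934035} = \frac{1}{\left(318 + \frac{1}{1798281} - \frac{613}{1341}\right) - 934035} = \frac{1}{\frac{571031326}{1798281} - 934035} = \frac{1}{- \frac{1679086362509}{1798281}} = - \frac{1798281}{1679086362509}$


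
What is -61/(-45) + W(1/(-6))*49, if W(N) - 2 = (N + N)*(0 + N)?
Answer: 9187/90 ≈ 102.08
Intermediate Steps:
W(N) = 2 + 2*N² (W(N) = 2 + (N + N)*(0 + N) = 2 + (2*N)*N = 2 + 2*N²)
-61/(-45) + W(1/(-6))*49 = -61/(-45) + (2 + 2*(1/(-6))²)*49 = -61*(-1/45) + (2 + 2*(-⅙)²)*49 = 61/45 + (2 + 2*(1/36))*49 = 61/45 + (2 + 1/18)*49 = 61/45 + (37/18)*49 = 61/45 + 1813/18 = 9187/90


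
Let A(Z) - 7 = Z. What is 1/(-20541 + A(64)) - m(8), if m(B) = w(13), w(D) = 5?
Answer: -102351/20470 ≈ -5.0000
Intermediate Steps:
m(B) = 5
A(Z) = 7 + Z
1/(-20541 + A(64)) - m(8) = 1/(-20541 + (7 + 64)) - 1*5 = 1/(-20541 + 71) - 5 = 1/(-20470) - 5 = -1/20470 - 5 = -102351/20470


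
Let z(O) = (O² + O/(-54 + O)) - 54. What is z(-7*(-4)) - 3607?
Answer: -37415/13 ≈ -2878.1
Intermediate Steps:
z(O) = -54 + O² + O/(-54 + O) (z(O) = (O² + O/(-54 + O)) - 54 = -54 + O² + O/(-54 + O))
z(-7*(-4)) - 3607 = (2916 + (-7*(-4))³ - 54*(-7*(-4))² - (-371)*(-4))/(-54 - 7*(-4)) - 3607 = (2916 + 28³ - 54*28² - 53*28)/(-54 + 28) - 3607 = (2916 + 21952 - 54*784 - 1484)/(-26) - 3607 = -(2916 + 21952 - 42336 - 1484)/26 - 3607 = -1/26*(-18952) - 3607 = 9476/13 - 3607 = -37415/13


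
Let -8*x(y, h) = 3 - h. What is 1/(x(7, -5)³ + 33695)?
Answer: 1/33694 ≈ 2.9679e-5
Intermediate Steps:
x(y, h) = -3/8 + h/8 (x(y, h) = -(3 - h)/8 = -3/8 + h/8)
1/(x(7, -5)³ + 33695) = 1/((-3/8 + (⅛)*(-5))³ + 33695) = 1/((-3/8 - 5/8)³ + 33695) = 1/((-1)³ + 33695) = 1/(-1 + 33695) = 1/33694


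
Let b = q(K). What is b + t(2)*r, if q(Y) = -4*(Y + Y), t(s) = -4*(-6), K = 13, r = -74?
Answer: -1880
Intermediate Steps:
t(s) = 24
q(Y) = -8*Y
b = -104 (b = -8*13 = -104)
b + t(2)*r = -104 + 24*(-74) = -104 - 1776 = -1880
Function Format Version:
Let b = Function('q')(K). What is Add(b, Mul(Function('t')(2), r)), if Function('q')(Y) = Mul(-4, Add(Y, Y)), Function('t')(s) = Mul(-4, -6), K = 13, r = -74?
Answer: -1880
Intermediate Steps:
Function('t')(s) = 24
Function('q')(Y) = Mul(-8, Y) (Function('q')(Y) = Mul(-4, Mul(2, Y)) = Mul(-8, Y))
b = -104 (b = Mul(-8, 13) = -104)
Add(b, Mul(Function('t')(2), r)) = Add(-104, Mul(24, -74)) = Add(-104, -1776) = -1880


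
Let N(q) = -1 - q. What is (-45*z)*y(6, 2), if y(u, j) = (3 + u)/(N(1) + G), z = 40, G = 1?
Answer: 16200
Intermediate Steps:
y(u, j) = -3 - u (y(u, j) = (3 + u)/((-1 - 1*1) + 1) = (3 + u)/((-1 - 1) + 1) = (3 + u)/(-2 + 1) = (3 + u)/(-1) = (3 + u)*(-1) = -3 - u)
(-45*z)*y(6, 2) = (-45*40)*(-3 - 1*6) = -1800*(-3 - 6) = -1800*(-9) = 16200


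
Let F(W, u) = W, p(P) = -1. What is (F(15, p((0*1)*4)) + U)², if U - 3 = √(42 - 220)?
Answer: (18 + I*√178)² ≈ 146.0 + 480.3*I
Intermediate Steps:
U = 3 + I*√178 (U = 3 + √(42 - 220) = 3 + √(-178) = 3 + I*√178 ≈ 3.0 + 13.342*I)
(F(15, p((0*1)*4)) + U)² = (15 + (3 + I*√178))² = (18 + I*√178)²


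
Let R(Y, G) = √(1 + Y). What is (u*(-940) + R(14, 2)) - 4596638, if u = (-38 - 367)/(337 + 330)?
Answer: -3065576846/667 + √15 ≈ -4.5961e+6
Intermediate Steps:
u = -405/667 ≈ -0.60720
(u*(-940) + R(14, 2)) - 4596638 = (-405/667*(-940) + √(1 + 14)) - 4596638 = (380700/667 + √15) - 4596638 = -3065576846/667 + √15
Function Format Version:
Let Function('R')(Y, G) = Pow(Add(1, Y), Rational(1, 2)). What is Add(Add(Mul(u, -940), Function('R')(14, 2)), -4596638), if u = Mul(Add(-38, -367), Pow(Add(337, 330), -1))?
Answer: Add(Rational(-3065576846, 667), Pow(15, Rational(1, 2))) ≈ -4.5961e+6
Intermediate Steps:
u = Rational(-405, 667) (u = Mul(-405, Pow(667, -1)) = Mul(-405, Rational(1, 667)) = Rational(-405, 667) ≈ -0.60720)
Add(Add(Mul(u, -940), Function('R')(14, 2)), -4596638) = Add(Add(Mul(Rational(-405, 667), -940), Pow(Add(1, 14), Rational(1, 2))), -4596638) = Add(Add(Rational(380700, 667), Pow(15, Rational(1, 2))), -4596638) = Add(Rational(-3065576846, 667), Pow(15, Rational(1, 2)))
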